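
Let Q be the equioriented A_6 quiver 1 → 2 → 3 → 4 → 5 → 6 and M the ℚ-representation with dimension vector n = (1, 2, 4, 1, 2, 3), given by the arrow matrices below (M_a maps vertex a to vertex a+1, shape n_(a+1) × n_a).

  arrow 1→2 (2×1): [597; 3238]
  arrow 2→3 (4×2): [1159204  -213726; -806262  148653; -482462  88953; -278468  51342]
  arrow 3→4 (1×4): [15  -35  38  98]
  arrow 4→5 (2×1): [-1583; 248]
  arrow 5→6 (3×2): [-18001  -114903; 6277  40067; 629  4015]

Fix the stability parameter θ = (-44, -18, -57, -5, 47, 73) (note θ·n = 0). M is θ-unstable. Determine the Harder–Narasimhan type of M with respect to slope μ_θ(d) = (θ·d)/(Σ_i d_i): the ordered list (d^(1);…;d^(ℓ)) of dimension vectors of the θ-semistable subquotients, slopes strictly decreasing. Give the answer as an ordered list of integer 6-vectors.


Via rank(M_{q-1}∘⋯∘M_p): M ≅ I[1,2], I[2,6], I[3,3]^3, I[5,6], I[6,6].
μ_θ-semistable layers: μ^(1)=73; μ^(2)=47; μ^(3)=-5; μ^(4)=-18; μ^(5)=-75/2; μ^(6)=-44; μ^(7)=-57

((0, 0, 0, 0, 0, 3); (0, 0, 0, 0, 2, 0); (0, 0, 0, 1, 0, 0); (0, 1, 0, 0, 0, 0); (0, 1, 1, 0, 0, 0); (1, 0, 0, 0, 0, 0); (0, 0, 3, 0, 0, 0))


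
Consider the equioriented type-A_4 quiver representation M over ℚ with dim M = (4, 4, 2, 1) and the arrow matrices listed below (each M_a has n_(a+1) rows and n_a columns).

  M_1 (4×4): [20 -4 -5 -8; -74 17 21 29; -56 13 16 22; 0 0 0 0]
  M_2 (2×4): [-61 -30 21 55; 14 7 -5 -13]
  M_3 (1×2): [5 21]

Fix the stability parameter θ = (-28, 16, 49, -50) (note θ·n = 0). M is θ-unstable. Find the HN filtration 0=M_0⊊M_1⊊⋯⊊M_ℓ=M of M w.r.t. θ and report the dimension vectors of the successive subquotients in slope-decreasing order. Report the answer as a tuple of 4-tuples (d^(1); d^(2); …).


Barcode: M ≅ I[1,1], I[1,2], I[1,3], I[1,4], I[2,2]. HN layers by μ_θ (4 steps, strictly decreasing):
  μ^(1)=49; μ^(2)=16; μ^(3)=5; μ^(4)=-28

((0, 0, 1, 0); (0, 3, 0, 0); (0, 1, 1, 1); (4, 0, 0, 0))


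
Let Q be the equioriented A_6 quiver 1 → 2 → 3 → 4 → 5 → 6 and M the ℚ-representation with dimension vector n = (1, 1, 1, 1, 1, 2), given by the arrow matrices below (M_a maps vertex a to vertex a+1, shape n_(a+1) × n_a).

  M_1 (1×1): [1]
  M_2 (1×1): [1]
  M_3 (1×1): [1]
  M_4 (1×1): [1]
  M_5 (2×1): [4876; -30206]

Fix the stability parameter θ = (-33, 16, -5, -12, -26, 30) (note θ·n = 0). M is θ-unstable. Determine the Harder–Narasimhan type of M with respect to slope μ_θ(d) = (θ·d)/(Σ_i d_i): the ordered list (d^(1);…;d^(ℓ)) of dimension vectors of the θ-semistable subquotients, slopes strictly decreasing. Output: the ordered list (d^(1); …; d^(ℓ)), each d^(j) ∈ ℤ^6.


Via rank(M_{q-1}∘⋯∘M_p): M ≅ I[1,6], I[6,6].
μ_θ-semistable layers: μ^(1)=30; μ^(2)=-27/4; μ^(3)=-33

((0, 0, 0, 0, 0, 2); (0, 1, 1, 1, 1, 0); (1, 0, 0, 0, 0, 0))


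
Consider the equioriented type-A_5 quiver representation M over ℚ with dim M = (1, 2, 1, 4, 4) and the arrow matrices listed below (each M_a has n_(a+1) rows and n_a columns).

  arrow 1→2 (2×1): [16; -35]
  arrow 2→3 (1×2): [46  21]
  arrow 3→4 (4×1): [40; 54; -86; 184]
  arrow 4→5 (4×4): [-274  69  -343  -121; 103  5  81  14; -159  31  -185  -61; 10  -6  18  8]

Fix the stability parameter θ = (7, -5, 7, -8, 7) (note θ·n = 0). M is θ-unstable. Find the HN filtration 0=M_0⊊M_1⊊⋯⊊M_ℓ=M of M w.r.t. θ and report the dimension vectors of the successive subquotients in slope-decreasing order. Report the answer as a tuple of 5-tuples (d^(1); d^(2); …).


Interval decomposition of M: I[1,4], I[2,2], I[4,5]^3, I[5,5].
HN type (ℓ=4): μ^(1)=7; μ^(2)=1/4; μ^(3)=-5; μ^(4)=-8

((0, 0, 0, 0, 4); (1, 1, 1, 1, 0); (0, 1, 0, 0, 0); (0, 0, 0, 3, 0))


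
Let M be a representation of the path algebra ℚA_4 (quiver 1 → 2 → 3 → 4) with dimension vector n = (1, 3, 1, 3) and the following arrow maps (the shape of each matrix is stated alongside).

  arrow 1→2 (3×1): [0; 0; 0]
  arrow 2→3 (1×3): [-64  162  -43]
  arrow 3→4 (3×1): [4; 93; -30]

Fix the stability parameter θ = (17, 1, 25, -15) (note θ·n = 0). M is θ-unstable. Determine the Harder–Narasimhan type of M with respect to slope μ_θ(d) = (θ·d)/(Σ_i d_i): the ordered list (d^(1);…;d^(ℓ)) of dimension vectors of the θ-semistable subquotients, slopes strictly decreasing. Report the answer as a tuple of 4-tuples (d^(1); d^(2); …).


Interval decomposition of M: I[1,1], I[2,2]^2, I[2,4], I[4,4]^2.
HN type (ℓ=4): μ^(1)=17; μ^(2)=5; μ^(3)=1; μ^(4)=-15

((1, 0, 0, 0); (0, 0, 1, 1); (0, 3, 0, 0); (0, 0, 0, 2))


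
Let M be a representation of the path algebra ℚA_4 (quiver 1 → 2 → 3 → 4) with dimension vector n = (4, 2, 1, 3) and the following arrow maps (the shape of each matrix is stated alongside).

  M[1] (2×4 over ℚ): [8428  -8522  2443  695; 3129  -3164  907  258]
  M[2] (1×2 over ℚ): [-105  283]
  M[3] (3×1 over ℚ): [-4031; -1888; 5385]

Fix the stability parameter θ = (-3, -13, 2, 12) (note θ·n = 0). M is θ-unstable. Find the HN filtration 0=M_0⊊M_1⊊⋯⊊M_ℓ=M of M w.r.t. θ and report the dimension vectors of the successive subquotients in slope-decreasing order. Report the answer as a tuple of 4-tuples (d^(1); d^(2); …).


Via rank(M_{q-1}∘⋯∘M_p): M ≅ I[1,1]^2, I[1,2], I[1,4], I[4,4]^2.
μ_θ-semistable layers: μ^(1)=12; μ^(2)=2; μ^(3)=-3; μ^(4)=-8

((0, 0, 0, 3); (0, 0, 1, 0); (2, 0, 0, 0); (2, 2, 0, 0))


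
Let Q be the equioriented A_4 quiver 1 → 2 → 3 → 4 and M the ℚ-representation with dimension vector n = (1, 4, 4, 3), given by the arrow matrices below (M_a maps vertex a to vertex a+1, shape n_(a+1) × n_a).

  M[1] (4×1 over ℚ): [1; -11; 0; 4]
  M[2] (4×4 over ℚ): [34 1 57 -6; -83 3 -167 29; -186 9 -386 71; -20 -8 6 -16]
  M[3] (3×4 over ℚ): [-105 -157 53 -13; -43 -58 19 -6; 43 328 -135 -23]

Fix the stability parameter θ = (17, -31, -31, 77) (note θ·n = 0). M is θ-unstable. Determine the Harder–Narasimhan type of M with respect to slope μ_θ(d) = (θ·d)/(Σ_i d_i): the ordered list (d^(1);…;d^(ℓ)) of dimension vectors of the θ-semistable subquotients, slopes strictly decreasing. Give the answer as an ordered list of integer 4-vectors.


Barcode: M ≅ I[1,3], I[2,4]^3. HN layers by μ_θ (3 steps, strictly decreasing):
  μ^(1)=77; μ^(2)=-15; μ^(3)=-31

((0, 0, 0, 3); (1, 1, 1, 0); (0, 3, 3, 0))


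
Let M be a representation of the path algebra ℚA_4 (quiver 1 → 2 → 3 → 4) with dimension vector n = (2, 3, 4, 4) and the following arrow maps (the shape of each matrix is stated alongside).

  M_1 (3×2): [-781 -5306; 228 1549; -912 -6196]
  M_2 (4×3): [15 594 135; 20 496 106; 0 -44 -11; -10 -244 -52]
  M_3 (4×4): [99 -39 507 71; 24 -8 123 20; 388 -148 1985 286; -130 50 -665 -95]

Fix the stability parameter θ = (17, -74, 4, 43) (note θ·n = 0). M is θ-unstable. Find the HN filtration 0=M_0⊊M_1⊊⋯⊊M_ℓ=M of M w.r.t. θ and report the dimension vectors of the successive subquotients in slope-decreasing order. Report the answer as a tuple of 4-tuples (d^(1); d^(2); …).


Via rank(M_{q-1}∘⋯∘M_p): M ≅ I[1,2], I[1,4], I[2,4], I[3,3], I[3,4], I[4,4].
μ_θ-semistable layers: μ^(1)=43; μ^(2)=4; μ^(3)=-57/2; μ^(4)=-74

((0, 0, 0, 4); (0, 0, 4, 0); (2, 2, 0, 0); (0, 1, 0, 0))


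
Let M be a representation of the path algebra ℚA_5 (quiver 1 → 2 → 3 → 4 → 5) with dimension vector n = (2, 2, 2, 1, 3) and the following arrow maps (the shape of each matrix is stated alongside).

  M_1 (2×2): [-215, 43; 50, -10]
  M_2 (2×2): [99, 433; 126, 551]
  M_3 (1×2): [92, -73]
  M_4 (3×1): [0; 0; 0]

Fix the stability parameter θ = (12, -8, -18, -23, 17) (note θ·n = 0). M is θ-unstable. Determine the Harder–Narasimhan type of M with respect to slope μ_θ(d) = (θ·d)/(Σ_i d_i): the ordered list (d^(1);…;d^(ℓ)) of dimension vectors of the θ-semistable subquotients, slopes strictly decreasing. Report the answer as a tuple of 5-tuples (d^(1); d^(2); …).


Barcode: M ≅ I[1,1], I[1,3], I[2,4], I[5,5]^3. HN layers by μ_θ (4 steps, strictly decreasing):
  μ^(1)=17; μ^(2)=12; μ^(3)=-14/3; μ^(4)=-49/3

((0, 0, 0, 0, 3); (1, 0, 0, 0, 0); (1, 1, 1, 0, 0); (0, 1, 1, 1, 0))


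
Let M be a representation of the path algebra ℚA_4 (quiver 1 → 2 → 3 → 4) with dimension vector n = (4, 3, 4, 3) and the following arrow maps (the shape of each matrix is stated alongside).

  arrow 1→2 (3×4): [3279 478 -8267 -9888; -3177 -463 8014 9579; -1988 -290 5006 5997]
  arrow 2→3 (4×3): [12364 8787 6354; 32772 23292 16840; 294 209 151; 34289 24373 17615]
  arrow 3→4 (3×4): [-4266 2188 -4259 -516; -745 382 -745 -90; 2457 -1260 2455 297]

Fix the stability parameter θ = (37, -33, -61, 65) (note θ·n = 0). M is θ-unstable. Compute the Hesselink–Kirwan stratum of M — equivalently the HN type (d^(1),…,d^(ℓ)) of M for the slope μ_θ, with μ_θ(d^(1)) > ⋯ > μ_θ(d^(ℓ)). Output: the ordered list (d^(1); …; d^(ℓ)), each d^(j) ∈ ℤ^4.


Interval decomposition of M: I[1,1], I[1,4]^3, I[3,3].
HN type (ℓ=4): μ^(1)=65; μ^(2)=37; μ^(3)=-19; μ^(4)=-61

((0, 0, 0, 3); (1, 0, 0, 0); (3, 3, 3, 0); (0, 0, 1, 0))


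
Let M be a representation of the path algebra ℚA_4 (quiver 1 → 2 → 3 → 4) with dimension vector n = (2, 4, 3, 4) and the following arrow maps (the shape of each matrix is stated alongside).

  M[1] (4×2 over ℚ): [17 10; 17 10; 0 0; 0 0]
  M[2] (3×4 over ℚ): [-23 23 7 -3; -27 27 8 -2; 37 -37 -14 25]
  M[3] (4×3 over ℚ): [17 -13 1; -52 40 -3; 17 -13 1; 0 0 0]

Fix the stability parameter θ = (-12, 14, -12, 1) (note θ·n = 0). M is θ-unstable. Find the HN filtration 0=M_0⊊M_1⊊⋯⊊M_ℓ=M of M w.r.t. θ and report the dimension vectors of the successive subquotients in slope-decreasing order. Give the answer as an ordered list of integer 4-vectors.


Barcode: M ≅ I[1,1], I[1,2], I[2,3], I[2,4]^2, I[4,4]^2. HN layers by μ_θ (3 steps, strictly decreasing):
  μ^(1)=14; μ^(2)=1; μ^(3)=-12

((0, 1, 0, 0); (0, 3, 3, 4); (2, 0, 0, 0))


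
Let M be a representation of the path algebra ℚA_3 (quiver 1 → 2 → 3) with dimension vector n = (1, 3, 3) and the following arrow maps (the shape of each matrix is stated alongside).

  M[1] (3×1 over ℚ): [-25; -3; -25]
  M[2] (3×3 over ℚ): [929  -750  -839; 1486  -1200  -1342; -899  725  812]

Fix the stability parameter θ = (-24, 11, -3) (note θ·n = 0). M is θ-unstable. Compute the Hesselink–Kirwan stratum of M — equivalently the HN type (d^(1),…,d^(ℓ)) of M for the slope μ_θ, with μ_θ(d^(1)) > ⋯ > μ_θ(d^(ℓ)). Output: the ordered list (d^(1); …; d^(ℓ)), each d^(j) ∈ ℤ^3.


Interval decomposition of M: I[1,2], I[2,3]^2, I[3,3].
HN type (ℓ=4): μ^(1)=11; μ^(2)=4; μ^(3)=-3; μ^(4)=-24

((0, 1, 0); (0, 2, 2); (0, 0, 1); (1, 0, 0))


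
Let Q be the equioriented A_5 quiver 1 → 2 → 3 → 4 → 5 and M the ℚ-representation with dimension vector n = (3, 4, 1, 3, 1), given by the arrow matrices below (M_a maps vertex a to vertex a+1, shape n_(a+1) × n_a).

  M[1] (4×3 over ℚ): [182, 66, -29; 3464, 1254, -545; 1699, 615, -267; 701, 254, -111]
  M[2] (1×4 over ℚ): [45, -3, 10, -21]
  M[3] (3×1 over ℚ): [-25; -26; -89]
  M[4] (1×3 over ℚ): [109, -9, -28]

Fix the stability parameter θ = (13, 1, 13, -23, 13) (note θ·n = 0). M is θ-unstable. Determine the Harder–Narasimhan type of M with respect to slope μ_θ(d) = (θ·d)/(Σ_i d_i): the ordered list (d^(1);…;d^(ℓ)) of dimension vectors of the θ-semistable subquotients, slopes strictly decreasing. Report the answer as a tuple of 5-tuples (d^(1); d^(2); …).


Barcode: M ≅ I[1,2]^2, I[1,5], I[2,2], I[4,4]^2. HN layers by μ_θ (4 steps, strictly decreasing):
  μ^(1)=13; μ^(2)=7; μ^(3)=1; μ^(4)=-23

((0, 0, 0, 0, 1); (2, 2, 0, 0, 0); (1, 2, 1, 1, 0); (0, 0, 0, 2, 0))


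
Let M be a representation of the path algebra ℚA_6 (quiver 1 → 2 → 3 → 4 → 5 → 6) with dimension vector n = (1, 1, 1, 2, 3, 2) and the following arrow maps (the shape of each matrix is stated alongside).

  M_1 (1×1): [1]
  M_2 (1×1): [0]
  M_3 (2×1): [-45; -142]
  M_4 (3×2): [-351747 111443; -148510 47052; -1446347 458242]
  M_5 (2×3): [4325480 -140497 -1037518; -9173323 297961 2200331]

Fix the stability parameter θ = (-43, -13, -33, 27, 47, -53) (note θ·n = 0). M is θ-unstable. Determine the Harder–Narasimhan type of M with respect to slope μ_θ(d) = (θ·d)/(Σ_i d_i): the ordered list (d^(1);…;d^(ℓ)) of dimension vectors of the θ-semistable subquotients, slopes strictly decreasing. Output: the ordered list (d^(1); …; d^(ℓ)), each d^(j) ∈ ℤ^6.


Barcode: M ≅ I[1,2], I[3,5], I[4,6], I[5,6]. HN layers by μ_θ (7 steps, strictly decreasing):
  μ^(1)=47; μ^(2)=27; μ^(3)=7; μ^(4)=-3; μ^(5)=-13; μ^(6)=-33; μ^(7)=-43

((0, 0, 0, 0, 1, 0); (0, 0, 0, 1, 0, 0); (0, 0, 0, 1, 1, 1); (0, 0, 0, 0, 1, 1); (0, 1, 0, 0, 0, 0); (0, 0, 1, 0, 0, 0); (1, 0, 0, 0, 0, 0))


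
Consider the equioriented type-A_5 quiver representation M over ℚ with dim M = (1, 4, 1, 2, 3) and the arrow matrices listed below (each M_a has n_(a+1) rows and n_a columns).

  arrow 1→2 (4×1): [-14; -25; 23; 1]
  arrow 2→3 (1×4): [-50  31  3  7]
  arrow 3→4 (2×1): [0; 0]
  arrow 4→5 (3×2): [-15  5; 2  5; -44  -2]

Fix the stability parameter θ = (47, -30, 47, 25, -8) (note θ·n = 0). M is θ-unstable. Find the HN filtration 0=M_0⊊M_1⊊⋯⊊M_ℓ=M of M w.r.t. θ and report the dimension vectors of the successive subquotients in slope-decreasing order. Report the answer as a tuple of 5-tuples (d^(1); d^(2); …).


Via rank(M_{q-1}∘⋯∘M_p): M ≅ I[1,3], I[2,2]^3, I[4,5]^2, I[5,5].
μ_θ-semistable layers: μ^(1)=47; μ^(2)=17/2; μ^(3)=-8; μ^(4)=-30

((0, 0, 1, 0, 0); (1, 1, 0, 2, 2); (0, 0, 0, 0, 1); (0, 3, 0, 0, 0))


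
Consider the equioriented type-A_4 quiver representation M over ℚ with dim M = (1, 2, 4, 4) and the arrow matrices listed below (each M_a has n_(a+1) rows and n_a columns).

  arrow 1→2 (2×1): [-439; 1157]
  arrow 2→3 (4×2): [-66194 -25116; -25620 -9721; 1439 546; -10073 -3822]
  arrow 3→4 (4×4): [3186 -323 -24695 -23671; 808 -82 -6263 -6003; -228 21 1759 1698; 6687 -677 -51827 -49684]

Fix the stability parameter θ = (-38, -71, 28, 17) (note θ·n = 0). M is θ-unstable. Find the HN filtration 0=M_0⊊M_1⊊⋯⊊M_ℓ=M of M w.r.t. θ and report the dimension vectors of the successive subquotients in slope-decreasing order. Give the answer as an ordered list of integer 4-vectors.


Interval decomposition of M: I[1,4], I[2,4], I[3,4]^2.
HN type (ℓ=3): μ^(1)=45/2; μ^(2)=-109/2; μ^(3)=-71

((0, 0, 4, 4); (1, 1, 0, 0); (0, 1, 0, 0))


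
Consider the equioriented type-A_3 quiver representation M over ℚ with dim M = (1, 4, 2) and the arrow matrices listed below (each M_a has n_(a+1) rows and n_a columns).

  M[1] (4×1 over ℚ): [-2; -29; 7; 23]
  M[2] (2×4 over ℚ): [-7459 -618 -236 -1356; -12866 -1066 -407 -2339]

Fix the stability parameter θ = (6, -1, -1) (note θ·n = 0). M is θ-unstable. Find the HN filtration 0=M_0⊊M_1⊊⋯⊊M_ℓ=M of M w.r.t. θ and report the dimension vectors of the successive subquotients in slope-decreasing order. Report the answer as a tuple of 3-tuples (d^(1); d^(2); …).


Interval decomposition of M: I[1,2], I[2,2], I[2,3]^2.
HN type (ℓ=2): μ^(1)=5/2; μ^(2)=-1

((1, 1, 0); (0, 3, 2))


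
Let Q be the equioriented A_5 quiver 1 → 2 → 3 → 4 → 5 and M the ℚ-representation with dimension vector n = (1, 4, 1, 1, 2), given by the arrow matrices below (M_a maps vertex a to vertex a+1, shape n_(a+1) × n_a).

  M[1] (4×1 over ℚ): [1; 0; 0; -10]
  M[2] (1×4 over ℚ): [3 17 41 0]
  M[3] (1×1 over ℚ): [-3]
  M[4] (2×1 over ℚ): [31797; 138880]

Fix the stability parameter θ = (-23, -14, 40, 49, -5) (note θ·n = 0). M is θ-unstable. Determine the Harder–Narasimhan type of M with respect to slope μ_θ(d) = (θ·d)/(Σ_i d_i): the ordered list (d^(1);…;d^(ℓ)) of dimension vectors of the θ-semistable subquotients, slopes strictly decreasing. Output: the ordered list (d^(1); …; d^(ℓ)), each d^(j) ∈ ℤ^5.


Interval decomposition of M: I[1,5], I[2,2]^3, I[5,5].
HN type (ℓ=4): μ^(1)=28; μ^(2)=-5; μ^(3)=-14; μ^(4)=-23

((0, 0, 1, 1, 1); (0, 0, 0, 0, 1); (0, 4, 0, 0, 0); (1, 0, 0, 0, 0))


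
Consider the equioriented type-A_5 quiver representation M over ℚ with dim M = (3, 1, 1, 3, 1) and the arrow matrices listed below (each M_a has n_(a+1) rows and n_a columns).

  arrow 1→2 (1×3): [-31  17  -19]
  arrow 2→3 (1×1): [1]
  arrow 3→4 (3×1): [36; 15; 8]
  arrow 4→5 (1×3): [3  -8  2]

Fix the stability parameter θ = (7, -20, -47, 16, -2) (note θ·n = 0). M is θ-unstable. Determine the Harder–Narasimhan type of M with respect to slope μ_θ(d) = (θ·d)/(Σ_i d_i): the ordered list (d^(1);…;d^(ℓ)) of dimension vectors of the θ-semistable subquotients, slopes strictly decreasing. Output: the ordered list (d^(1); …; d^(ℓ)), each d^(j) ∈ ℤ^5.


Interval decomposition of M: I[1,1]^2, I[1,5], I[4,4]^2.
HN type (ℓ=3): μ^(1)=16; μ^(2)=7; μ^(3)=-20

((0, 0, 0, 2, 0); (2, 0, 0, 1, 1); (1, 1, 1, 0, 0))


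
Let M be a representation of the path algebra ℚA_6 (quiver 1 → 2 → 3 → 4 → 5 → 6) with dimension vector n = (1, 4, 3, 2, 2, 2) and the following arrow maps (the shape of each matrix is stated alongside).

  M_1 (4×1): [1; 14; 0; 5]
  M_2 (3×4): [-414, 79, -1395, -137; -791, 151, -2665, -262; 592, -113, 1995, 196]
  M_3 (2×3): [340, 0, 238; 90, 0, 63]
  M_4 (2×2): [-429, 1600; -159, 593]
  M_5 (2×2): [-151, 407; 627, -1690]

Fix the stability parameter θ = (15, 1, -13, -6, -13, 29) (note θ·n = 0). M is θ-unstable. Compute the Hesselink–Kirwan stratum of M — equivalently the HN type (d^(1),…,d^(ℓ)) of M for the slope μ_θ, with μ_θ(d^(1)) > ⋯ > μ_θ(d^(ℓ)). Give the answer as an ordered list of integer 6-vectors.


Interval decomposition of M: I[1,3], I[2,2], I[2,3], I[2,6], I[4,6].
HN type (ℓ=5): μ^(1)=29; μ^(2)=1; μ^(3)=-6; μ^(4)=-31/4; μ^(5)=-19/2

((0, 0, 0, 0, 0, 2); (1, 2, 1, 0, 0, 0); (0, 1, 1, 0, 0, 0); (0, 1, 1, 1, 1, 0); (0, 0, 0, 1, 1, 0))


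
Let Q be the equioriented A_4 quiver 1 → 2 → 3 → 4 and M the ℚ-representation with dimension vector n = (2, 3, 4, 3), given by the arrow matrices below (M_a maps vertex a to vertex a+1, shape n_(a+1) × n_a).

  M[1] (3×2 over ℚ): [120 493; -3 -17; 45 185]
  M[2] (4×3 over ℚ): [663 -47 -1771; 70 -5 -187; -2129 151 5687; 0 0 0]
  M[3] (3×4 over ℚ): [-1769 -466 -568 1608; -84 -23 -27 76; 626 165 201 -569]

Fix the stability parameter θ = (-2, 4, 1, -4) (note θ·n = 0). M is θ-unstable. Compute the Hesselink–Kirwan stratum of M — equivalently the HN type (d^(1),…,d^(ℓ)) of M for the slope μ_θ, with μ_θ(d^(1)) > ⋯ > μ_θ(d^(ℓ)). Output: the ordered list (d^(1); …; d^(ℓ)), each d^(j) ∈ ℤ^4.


Interval decomposition of M: I[1,2], I[1,4], I[2,4], I[3,3], I[3,4].
HN type (ℓ=5): μ^(1)=4; μ^(2)=1; μ^(3)=1/3; μ^(4)=-3/2; μ^(5)=-2

((0, 1, 0, 0); (0, 0, 1, 0); (0, 2, 2, 2); (0, 0, 1, 1); (2, 0, 0, 0))


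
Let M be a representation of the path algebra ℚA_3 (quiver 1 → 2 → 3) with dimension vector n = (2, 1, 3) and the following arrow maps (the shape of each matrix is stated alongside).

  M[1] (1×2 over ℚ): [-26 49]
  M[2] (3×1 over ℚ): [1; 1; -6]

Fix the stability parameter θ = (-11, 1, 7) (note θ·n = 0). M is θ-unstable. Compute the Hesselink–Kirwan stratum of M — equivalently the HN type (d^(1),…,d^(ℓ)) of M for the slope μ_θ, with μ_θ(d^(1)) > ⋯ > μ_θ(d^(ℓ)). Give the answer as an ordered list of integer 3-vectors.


Barcode: M ≅ I[1,1], I[1,3], I[3,3]^2. HN layers by μ_θ (3 steps, strictly decreasing):
  μ^(1)=7; μ^(2)=1; μ^(3)=-11

((0, 0, 3); (0, 1, 0); (2, 0, 0))


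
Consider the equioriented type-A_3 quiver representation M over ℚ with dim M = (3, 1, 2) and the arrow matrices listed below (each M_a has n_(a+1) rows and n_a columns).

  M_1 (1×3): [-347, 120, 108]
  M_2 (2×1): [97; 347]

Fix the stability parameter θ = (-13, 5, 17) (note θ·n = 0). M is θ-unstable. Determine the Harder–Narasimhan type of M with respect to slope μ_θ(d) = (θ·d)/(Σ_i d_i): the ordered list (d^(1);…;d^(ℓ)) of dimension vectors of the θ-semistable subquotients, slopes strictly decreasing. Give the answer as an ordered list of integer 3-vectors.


Interval decomposition of M: I[1,1]^2, I[1,3], I[3,3].
HN type (ℓ=3): μ^(1)=17; μ^(2)=5; μ^(3)=-13

((0, 0, 2); (0, 1, 0); (3, 0, 0))


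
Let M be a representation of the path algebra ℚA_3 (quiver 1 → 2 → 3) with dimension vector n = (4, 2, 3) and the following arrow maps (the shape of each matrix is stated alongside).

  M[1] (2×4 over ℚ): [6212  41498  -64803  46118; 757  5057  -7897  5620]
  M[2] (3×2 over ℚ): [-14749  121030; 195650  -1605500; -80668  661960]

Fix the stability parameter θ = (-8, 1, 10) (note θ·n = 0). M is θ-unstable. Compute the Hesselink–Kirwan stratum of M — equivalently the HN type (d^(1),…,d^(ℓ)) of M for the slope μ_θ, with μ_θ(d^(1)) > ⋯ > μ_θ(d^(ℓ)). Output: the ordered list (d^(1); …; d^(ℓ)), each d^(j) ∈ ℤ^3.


Barcode: M ≅ I[1,1]^2, I[1,2], I[1,3], I[3,3]^2. HN layers by μ_θ (3 steps, strictly decreasing):
  μ^(1)=10; μ^(2)=1; μ^(3)=-8

((0, 0, 3); (0, 2, 0); (4, 0, 0))


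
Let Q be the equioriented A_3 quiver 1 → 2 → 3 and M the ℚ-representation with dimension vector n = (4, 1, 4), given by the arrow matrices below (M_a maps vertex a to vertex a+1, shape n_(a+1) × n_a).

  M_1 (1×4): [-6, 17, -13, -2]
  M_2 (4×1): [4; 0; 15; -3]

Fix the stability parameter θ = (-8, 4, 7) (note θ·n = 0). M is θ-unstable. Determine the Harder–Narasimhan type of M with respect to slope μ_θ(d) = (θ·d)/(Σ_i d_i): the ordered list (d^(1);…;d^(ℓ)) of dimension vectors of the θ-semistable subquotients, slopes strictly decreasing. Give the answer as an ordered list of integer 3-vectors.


Via rank(M_{q-1}∘⋯∘M_p): M ≅ I[1,1]^3, I[1,3], I[3,3]^3.
μ_θ-semistable layers: μ^(1)=7; μ^(2)=4; μ^(3)=-8

((0, 0, 4); (0, 1, 0); (4, 0, 0))


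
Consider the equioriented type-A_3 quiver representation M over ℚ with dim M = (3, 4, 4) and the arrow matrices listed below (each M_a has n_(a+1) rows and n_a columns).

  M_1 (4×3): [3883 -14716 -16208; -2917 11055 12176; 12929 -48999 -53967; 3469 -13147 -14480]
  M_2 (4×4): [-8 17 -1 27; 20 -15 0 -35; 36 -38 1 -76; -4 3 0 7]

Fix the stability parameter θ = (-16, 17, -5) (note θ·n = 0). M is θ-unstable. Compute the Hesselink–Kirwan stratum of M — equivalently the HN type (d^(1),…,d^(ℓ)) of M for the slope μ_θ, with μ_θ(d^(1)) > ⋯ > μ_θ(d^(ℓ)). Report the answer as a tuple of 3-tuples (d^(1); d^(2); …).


Barcode: M ≅ I[1,2]^2, I[1,3], I[2,3], I[3,3]^2. HN layers by μ_θ (4 steps, strictly decreasing):
  μ^(1)=17; μ^(2)=6; μ^(3)=-5; μ^(4)=-16

((0, 2, 0); (0, 2, 2); (0, 0, 2); (3, 0, 0))


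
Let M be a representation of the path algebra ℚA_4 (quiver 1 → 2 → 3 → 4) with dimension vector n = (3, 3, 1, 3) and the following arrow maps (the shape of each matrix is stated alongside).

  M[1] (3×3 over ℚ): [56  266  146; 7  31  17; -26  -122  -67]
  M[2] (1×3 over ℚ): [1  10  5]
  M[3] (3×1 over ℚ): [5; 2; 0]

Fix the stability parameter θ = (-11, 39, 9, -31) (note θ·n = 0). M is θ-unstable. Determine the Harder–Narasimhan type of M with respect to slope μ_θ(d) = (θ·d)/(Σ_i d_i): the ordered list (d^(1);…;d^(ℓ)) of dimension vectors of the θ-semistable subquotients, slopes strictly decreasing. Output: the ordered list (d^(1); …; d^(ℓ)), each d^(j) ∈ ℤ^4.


Via rank(M_{q-1}∘⋯∘M_p): M ≅ I[1,2]^2, I[1,4], I[4,4]^2.
μ_θ-semistable layers: μ^(1)=39; μ^(2)=17/3; μ^(3)=-11; μ^(4)=-31

((0, 2, 0, 0); (0, 1, 1, 1); (3, 0, 0, 0); (0, 0, 0, 2))


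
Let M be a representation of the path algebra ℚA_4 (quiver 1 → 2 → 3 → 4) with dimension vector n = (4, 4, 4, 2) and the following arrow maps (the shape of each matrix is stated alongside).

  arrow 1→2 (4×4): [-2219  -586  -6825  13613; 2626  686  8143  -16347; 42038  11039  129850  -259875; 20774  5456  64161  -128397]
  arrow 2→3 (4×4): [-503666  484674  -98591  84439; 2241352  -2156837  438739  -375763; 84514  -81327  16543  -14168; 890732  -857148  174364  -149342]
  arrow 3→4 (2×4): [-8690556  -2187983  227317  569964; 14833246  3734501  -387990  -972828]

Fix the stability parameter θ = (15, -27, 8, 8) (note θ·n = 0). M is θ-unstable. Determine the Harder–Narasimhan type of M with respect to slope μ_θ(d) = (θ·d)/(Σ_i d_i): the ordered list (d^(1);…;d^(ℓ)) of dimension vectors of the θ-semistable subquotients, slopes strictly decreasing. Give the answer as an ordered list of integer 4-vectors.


Via rank(M_{q-1}∘⋯∘M_p): M ≅ I[1,2], I[1,3], I[1,4]^2, I[3,3].
μ_θ-semistable layers: μ^(1)=8; μ^(2)=-6

((0, 0, 4, 2); (4, 4, 0, 0))


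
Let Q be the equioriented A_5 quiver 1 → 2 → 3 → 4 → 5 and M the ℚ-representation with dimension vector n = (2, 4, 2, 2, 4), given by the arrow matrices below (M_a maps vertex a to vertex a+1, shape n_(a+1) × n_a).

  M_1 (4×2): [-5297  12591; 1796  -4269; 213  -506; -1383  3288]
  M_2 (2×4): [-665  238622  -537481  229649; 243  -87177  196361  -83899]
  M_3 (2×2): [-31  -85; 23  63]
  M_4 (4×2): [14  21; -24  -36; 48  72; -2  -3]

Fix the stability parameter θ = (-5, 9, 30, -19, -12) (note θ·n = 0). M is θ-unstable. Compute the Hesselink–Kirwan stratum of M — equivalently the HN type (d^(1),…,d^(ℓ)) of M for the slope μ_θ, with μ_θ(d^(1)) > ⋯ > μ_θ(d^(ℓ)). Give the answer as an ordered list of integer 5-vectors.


Barcode: M ≅ I[1,4], I[1,5], I[2,2]^2, I[5,5]^3. HN layers by μ_θ (5 steps, strictly decreasing):
  μ^(1)=9; μ^(2)=20/3; μ^(3)=2; μ^(4)=-5; μ^(5)=-12

((0, 2, 0, 0, 0); (0, 1, 1, 1, 0); (0, 1, 1, 1, 1); (2, 0, 0, 0, 0); (0, 0, 0, 0, 3))


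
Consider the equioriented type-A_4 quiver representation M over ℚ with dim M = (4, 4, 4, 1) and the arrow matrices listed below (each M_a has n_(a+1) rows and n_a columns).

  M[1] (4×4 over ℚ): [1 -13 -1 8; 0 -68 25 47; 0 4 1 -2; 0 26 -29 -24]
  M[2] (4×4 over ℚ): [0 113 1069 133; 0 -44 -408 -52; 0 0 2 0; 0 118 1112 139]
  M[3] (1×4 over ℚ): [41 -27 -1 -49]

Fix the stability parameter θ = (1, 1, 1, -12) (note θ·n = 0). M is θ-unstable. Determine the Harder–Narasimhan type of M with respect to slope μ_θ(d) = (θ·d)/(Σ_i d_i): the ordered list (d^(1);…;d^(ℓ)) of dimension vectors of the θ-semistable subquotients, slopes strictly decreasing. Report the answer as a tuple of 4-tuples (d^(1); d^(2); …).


Interval decomposition of M: I[1,2], I[1,3]^2, I[1,4], I[3,3].
HN type (ℓ=2): μ^(1)=1; μ^(2)=-9/4

((3, 3, 3, 0); (1, 1, 1, 1))


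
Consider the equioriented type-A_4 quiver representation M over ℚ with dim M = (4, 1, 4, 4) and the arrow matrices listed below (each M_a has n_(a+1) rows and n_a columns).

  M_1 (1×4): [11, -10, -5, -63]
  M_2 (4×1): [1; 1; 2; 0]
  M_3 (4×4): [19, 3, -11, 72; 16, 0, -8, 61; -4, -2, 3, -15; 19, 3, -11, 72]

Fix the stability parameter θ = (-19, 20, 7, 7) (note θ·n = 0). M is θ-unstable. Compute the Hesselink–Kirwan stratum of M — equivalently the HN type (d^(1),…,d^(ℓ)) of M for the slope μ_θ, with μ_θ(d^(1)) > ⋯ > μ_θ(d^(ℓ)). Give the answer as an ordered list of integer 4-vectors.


Barcode: M ≅ I[1,1]^3, I[1,3], I[3,4]^3, I[4,4]. HN layers by μ_θ (3 steps, strictly decreasing):
  μ^(1)=27/2; μ^(2)=7; μ^(3)=-19

((0, 1, 1, 0); (0, 0, 3, 4); (4, 0, 0, 0))


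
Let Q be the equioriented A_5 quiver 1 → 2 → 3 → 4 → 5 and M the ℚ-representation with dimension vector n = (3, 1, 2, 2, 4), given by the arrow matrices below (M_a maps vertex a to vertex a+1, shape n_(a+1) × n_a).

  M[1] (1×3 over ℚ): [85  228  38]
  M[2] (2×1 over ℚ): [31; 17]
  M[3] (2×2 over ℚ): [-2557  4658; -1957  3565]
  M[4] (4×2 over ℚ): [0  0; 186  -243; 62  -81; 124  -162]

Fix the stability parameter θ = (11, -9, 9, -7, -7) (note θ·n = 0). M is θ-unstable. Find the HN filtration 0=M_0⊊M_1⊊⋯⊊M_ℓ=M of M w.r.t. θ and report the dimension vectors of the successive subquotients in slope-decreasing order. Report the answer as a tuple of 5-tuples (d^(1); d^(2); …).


Via rank(M_{q-1}∘⋯∘M_p): M ≅ I[1,1]^2, I[1,4], I[3,5], I[5,5]^3.
μ_θ-semistable layers: μ^(1)=11; μ^(2)=1; μ^(3)=-5/3; μ^(4)=-7

((2, 0, 0, 0, 0); (1, 1, 1, 1, 0); (0, 0, 1, 1, 1); (0, 0, 0, 0, 3))


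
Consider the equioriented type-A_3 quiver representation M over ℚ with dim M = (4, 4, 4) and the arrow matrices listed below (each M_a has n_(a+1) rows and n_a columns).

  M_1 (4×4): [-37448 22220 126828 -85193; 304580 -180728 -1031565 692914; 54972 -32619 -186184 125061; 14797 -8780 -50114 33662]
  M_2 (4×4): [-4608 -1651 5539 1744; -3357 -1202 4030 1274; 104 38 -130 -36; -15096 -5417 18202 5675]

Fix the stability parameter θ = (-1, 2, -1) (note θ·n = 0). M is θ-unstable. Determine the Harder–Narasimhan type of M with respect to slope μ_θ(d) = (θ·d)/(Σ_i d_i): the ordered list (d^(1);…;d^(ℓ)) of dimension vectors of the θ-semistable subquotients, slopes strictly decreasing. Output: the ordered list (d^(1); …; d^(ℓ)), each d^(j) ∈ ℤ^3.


Via rank(M_{q-1}∘⋯∘M_p): M ≅ I[1,2], I[1,3]^3, I[3,3].
μ_θ-semistable layers: μ^(1)=2; μ^(2)=1/2; μ^(3)=-1

((0, 1, 0); (0, 3, 3); (4, 0, 1))


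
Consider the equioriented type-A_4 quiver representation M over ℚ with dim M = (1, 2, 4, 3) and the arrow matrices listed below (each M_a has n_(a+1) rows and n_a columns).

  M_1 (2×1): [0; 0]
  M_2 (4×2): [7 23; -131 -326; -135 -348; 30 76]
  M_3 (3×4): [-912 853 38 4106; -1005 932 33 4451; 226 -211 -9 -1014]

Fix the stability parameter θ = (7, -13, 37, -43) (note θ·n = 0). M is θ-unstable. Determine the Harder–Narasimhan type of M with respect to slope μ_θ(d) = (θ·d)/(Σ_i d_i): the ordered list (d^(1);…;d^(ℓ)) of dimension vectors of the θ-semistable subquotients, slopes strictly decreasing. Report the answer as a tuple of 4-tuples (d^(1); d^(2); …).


Via rank(M_{q-1}∘⋯∘M_p): M ≅ I[1,1], I[2,4]^2, I[3,3], I[3,4].
μ_θ-semistable layers: μ^(1)=37; μ^(2)=7; μ^(3)=-3; μ^(4)=-13

((0, 0, 1, 0); (1, 0, 0, 0); (0, 0, 3, 3); (0, 2, 0, 0))


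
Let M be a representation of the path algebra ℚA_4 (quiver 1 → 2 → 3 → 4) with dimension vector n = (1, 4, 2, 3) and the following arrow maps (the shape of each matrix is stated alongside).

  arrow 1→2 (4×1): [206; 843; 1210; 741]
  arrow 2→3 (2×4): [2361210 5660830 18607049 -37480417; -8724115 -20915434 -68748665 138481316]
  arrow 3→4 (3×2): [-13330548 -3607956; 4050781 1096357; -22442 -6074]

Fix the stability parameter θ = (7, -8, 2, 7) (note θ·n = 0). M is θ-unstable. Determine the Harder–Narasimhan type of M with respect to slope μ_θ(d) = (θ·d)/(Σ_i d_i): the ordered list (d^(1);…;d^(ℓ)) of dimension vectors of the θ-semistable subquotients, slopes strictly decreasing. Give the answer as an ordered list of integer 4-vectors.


Barcode: M ≅ I[1,4], I[2,2]^2, I[2,3], I[4,4]^2. HN layers by μ_θ (4 steps, strictly decreasing):
  μ^(1)=7; μ^(2)=2; μ^(3)=-1/2; μ^(4)=-8

((0, 0, 0, 3); (0, 0, 2, 0); (1, 1, 0, 0); (0, 3, 0, 0))


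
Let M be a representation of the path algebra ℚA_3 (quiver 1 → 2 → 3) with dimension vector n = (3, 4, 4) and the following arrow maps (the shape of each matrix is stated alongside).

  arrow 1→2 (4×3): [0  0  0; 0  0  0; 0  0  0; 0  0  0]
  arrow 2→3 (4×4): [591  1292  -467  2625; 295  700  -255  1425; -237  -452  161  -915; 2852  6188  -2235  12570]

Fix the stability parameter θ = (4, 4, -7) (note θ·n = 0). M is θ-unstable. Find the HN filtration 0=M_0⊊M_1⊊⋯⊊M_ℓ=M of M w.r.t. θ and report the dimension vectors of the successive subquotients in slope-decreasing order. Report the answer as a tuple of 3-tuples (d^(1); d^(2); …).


Interval decomposition of M: I[1,1]^3, I[2,2]^2, I[2,3]^2, I[3,3]^2.
HN type (ℓ=3): μ^(1)=4; μ^(2)=-3/2; μ^(3)=-7

((3, 2, 0); (0, 2, 2); (0, 0, 2))


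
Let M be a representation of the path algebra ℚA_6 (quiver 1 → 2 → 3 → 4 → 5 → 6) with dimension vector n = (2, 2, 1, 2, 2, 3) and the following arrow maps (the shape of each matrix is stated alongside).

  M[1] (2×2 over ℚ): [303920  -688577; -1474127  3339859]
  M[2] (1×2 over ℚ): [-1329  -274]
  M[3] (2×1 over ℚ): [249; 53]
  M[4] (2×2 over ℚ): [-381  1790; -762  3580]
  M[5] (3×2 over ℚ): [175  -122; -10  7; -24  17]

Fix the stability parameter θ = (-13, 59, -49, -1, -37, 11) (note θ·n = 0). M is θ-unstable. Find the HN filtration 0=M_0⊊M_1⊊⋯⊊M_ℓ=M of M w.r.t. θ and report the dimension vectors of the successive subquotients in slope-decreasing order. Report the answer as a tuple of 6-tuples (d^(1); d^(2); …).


Interval decomposition of M: I[1,2], I[1,6], I[4,4], I[5,6], I[6,6].
HN type (ℓ=6): μ^(1)=59; μ^(2)=11; μ^(3)=-1; μ^(4)=-7; μ^(5)=-13; μ^(6)=-37

((0, 1, 0, 0, 0, 0); (0, 0, 0, 0, 0, 3); (0, 0, 0, 1, 0, 0); (0, 1, 1, 1, 1, 0); (2, 0, 0, 0, 0, 0); (0, 0, 0, 0, 1, 0))


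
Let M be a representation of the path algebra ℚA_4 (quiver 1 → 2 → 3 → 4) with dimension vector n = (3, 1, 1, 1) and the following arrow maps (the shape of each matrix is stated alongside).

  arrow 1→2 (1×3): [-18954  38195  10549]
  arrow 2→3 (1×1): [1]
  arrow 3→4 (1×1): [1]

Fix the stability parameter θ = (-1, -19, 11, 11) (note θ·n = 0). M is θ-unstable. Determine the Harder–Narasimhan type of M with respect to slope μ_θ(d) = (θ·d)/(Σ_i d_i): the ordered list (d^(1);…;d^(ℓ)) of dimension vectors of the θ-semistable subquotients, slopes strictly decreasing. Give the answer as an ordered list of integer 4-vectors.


Via rank(M_{q-1}∘⋯∘M_p): M ≅ I[1,1]^2, I[1,4].
μ_θ-semistable layers: μ^(1)=11; μ^(2)=-1; μ^(3)=-10

((0, 0, 1, 1); (2, 0, 0, 0); (1, 1, 0, 0))


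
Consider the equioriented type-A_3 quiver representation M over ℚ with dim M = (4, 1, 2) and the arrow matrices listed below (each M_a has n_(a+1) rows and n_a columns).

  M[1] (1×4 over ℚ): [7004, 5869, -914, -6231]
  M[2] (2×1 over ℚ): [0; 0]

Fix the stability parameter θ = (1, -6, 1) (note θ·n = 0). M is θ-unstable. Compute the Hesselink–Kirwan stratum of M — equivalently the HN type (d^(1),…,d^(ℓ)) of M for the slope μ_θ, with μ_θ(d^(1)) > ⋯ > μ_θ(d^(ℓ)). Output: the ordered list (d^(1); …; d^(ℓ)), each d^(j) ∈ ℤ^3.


Via rank(M_{q-1}∘⋯∘M_p): M ≅ I[1,1]^3, I[1,2], I[3,3]^2.
μ_θ-semistable layers: μ^(1)=1; μ^(2)=-5/2

((3, 0, 2); (1, 1, 0))


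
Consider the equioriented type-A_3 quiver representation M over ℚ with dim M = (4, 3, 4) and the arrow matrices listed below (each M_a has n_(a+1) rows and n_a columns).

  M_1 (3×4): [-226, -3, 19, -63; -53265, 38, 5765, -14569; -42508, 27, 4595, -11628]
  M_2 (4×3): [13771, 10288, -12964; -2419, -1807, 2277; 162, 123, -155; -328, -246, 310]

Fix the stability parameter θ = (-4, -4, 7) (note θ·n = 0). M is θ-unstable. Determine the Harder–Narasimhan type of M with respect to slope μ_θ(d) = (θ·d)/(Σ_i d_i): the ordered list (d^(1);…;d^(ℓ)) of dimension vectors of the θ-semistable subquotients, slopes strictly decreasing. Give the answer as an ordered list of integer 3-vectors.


Interval decomposition of M: I[1,1], I[1,3]^3, I[3,3].
HN type (ℓ=2): μ^(1)=7; μ^(2)=-4

((0, 0, 4); (4, 3, 0))


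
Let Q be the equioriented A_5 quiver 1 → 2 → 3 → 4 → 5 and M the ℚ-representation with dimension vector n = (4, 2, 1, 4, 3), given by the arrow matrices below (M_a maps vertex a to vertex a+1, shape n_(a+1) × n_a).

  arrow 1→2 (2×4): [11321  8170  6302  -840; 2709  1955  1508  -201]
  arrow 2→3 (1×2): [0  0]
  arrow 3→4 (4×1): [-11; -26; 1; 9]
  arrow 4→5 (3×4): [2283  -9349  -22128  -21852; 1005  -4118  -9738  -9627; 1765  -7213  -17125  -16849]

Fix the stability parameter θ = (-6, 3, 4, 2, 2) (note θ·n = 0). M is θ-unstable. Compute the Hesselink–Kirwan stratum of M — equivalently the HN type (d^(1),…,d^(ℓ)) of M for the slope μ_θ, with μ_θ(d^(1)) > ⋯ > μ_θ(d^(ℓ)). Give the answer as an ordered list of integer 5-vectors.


Interval decomposition of M: I[1,1]^2, I[1,2]^2, I[3,5], I[4,4], I[4,5]^2.
HN type (ℓ=4): μ^(1)=3; μ^(2)=8/3; μ^(3)=2; μ^(4)=-6

((0, 2, 0, 0, 0); (0, 0, 1, 1, 1); (0, 0, 0, 3, 2); (4, 0, 0, 0, 0))


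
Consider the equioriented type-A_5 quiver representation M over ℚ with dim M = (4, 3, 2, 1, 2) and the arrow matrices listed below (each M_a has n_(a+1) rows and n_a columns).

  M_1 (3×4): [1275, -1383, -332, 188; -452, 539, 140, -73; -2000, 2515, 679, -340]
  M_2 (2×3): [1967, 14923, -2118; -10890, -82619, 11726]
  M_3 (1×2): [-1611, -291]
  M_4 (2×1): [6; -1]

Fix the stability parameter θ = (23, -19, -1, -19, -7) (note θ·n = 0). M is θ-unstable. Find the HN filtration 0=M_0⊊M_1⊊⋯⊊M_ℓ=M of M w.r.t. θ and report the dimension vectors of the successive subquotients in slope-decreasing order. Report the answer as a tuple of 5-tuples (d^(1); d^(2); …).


Via rank(M_{q-1}∘⋯∘M_p): M ≅ I[1,1], I[1,2], I[1,3], I[1,5], I[5,5].
μ_θ-semistable layers: μ^(1)=23; μ^(2)=2; μ^(3)=1; μ^(4)=-23/5; μ^(5)=-7

((1, 0, 0, 0, 0); (1, 1, 0, 0, 0); (1, 1, 1, 0, 0); (1, 1, 1, 1, 1); (0, 0, 0, 0, 1))


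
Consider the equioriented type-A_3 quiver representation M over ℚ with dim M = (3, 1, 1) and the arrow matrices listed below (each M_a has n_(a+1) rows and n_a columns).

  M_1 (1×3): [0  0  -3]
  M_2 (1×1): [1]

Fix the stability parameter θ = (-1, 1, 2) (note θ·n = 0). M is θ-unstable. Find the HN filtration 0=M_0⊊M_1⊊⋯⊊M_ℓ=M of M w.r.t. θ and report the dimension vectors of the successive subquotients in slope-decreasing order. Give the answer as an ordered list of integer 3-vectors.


Interval decomposition of M: I[1,1]^2, I[1,3].
HN type (ℓ=3): μ^(1)=2; μ^(2)=1; μ^(3)=-1

((0, 0, 1); (0, 1, 0); (3, 0, 0))


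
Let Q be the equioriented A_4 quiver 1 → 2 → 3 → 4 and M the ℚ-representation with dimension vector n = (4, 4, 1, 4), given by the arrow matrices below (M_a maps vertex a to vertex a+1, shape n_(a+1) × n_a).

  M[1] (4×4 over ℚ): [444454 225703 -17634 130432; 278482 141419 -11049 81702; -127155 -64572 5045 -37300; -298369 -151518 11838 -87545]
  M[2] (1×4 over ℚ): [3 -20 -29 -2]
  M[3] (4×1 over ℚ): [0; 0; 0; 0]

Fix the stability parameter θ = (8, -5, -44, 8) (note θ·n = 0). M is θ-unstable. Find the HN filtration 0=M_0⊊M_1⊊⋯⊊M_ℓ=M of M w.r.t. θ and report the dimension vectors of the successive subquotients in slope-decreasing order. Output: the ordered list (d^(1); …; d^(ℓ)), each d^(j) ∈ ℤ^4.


Via rank(M_{q-1}∘⋯∘M_p): M ≅ I[1,2]^3, I[1,3], I[4,4]^4.
μ_θ-semistable layers: μ^(1)=8; μ^(2)=3/2; μ^(3)=-41/3

((0, 0, 0, 4); (3, 3, 0, 0); (1, 1, 1, 0))


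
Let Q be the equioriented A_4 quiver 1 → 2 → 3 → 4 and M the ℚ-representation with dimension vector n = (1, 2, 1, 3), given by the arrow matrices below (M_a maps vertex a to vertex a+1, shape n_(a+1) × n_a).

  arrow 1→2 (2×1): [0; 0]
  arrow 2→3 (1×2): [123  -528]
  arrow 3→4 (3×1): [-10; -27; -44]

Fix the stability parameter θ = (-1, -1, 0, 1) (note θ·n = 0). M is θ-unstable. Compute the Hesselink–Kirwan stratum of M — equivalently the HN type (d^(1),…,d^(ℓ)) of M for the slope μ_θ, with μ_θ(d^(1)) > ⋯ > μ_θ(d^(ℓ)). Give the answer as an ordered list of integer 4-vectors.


Via rank(M_{q-1}∘⋯∘M_p): M ≅ I[1,1], I[2,2], I[2,4], I[4,4]^2.
μ_θ-semistable layers: μ^(1)=1; μ^(2)=0; μ^(3)=-1

((0, 0, 0, 3); (0, 0, 1, 0); (1, 2, 0, 0))


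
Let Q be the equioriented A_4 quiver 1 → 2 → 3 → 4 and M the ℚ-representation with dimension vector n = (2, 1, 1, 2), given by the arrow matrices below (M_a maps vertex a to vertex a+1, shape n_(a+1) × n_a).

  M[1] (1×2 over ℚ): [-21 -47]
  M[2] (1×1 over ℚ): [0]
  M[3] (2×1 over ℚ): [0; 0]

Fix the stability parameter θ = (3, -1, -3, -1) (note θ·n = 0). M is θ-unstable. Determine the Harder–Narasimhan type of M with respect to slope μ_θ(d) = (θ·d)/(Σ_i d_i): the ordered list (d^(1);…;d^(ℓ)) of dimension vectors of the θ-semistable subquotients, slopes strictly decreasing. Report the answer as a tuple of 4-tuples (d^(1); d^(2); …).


Via rank(M_{q-1}∘⋯∘M_p): M ≅ I[1,1], I[1,2], I[3,3], I[4,4]^2.
μ_θ-semistable layers: μ^(1)=3; μ^(2)=1; μ^(3)=-1; μ^(4)=-3

((1, 0, 0, 0); (1, 1, 0, 0); (0, 0, 0, 2); (0, 0, 1, 0))
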